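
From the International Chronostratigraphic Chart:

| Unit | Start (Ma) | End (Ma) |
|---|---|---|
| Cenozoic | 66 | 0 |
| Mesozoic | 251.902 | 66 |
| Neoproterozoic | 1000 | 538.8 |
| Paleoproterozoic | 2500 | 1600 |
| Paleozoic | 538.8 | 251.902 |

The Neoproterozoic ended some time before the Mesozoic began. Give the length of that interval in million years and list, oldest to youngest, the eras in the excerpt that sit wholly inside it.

286.898 million years; Paleozoic

The Neoproterozoic closes at 538.8 Ma and the Mesozoic opens at 251.902 Ma, so the interval is 538.8 − 251.902 = 286.898 Myr.
An era fits inside if it starts at or after 538.8 Ma and ends at or before 251.902 Ma; oldest first that gives Paleozoic.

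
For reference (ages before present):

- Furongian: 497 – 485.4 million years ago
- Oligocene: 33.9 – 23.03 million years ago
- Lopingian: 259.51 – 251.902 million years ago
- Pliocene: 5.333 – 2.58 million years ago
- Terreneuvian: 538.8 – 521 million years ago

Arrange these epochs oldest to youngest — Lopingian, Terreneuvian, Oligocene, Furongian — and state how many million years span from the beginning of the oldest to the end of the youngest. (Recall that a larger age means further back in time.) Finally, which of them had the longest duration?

Terreneuvian → Furongian → Lopingian → Oligocene; total span 515.77 Myr; longest is Terreneuvian

From the excerpt: Lopingian 259.51–251.902; Terreneuvian 538.8–521; Oligocene 33.9–23.03; Furongian 497–485.4 (Ma).
Larger Ma is earlier, so the oldest is Terreneuvian and the youngest is Oligocene; oldest to youngest: Terreneuvian, Furongian, Lopingian, Oligocene.
Oldest start 538.8 minus youngest end 23.03 gives 515.77 Myr overall.
Individual lengths (start − end): Furongian 11.6; Oligocene 10.87; Terreneuvian 17.8; Lopingian 7.608. The largest is Terreneuvian at 17.8 Myr.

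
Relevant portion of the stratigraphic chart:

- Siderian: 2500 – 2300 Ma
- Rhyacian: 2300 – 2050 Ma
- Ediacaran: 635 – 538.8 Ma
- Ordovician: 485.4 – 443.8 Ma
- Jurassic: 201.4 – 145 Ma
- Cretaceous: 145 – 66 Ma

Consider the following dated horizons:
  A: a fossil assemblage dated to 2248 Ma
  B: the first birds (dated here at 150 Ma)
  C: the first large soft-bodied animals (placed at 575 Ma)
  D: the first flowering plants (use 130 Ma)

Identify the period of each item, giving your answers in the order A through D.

A — Rhyacian; B — Jurassic; C — Ediacaran; D — Cretaceous

Match each age against the start–end ranges in the excerpt: A = 2248 Ma → Rhyacian (2300–2050); B = 150 Ma → Jurassic (201.4–145); C = 575 Ma → Ediacaran (635–538.8); D = 130 Ma → Cretaceous (145–66).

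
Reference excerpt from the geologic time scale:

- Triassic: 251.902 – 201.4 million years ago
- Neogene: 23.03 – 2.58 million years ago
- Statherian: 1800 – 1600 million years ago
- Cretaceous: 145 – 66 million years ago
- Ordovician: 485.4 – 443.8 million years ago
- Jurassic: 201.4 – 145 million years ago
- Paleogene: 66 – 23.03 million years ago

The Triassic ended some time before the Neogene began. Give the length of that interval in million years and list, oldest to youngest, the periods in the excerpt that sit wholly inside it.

End of Triassic = 201.4 Ma; start of Neogene = 23.03 Ma.
Gap = 201.4 − 23.03 = 178.37 Myr.
Periods wholly inside 201.4–23.03 Ma: Jurassic (201.4–145), Cretaceous (145–66), Paleogene (66–23.03).

178.37 million years; Jurassic, Cretaceous, Paleogene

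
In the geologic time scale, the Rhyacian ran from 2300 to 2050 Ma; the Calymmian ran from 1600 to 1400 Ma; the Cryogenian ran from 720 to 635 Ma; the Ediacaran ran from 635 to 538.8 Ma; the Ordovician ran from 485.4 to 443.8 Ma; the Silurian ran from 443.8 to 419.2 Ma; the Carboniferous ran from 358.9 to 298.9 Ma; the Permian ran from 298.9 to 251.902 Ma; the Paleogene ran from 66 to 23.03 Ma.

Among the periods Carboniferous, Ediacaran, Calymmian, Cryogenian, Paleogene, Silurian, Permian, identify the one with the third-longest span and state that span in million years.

Cryogenian, 85 million years

Durations: Carboniferous 60; Ediacaran 96.2; Calymmian 200; Cryogenian 85; Paleogene 42.97; Silurian 24.6; Permian 46.998 Myr.
Sorted longest-first: Calymmian (200), Ediacaran (96.2), Cryogenian (85), Carboniferous (60), Permian (46.998), Paleogene (42.97), Silurian (24.6).
The third longest is Cryogenian at 85 Myr.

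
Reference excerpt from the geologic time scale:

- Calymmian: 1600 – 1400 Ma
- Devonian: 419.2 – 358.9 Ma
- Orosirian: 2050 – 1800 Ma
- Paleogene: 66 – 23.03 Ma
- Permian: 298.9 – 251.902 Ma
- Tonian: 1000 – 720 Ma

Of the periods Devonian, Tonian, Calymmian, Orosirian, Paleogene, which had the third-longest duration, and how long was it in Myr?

Durations: Devonian 60.3; Tonian 280; Calymmian 200; Orosirian 250; Paleogene 42.97 Myr.
Sorted longest-first: Tonian (280), Orosirian (250), Calymmian (200), Devonian (60.3), Paleogene (42.97).
The third longest is Calymmian at 200 Myr.

Calymmian, 200 million years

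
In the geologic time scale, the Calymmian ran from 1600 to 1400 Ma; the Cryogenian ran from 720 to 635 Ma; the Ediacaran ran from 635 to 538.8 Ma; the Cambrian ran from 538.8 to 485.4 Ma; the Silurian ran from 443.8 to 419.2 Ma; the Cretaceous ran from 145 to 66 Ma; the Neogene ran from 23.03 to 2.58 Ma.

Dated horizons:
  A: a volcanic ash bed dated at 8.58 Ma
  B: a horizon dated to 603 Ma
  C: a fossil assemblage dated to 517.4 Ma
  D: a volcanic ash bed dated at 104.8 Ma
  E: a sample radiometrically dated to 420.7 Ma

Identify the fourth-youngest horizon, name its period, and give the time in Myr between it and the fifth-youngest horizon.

Smaller Ma means younger, so youngest first: A 8.58 < D 104.8 < E 420.7 < C 517.4 < B 603.
Counting 4 along gives C (517.4 Ma); the excerpt puts that inside the Cambrian, 538.8–485.4 Ma.
Next in line is B (603 Ma), and 603 − 517.4 = 85.6 Myr.

C, in the Cambrian; 85.6 million years to B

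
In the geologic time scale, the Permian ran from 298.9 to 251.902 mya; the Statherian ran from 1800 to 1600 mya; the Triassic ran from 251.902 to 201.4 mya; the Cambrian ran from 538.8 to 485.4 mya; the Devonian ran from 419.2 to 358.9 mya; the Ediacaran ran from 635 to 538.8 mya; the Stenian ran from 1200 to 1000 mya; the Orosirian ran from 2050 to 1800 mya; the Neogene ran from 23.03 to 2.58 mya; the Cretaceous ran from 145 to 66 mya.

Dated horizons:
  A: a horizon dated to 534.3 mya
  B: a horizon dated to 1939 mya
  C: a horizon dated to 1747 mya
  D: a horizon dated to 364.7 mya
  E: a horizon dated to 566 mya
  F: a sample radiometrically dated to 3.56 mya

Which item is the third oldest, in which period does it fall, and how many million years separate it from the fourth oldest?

E, in the Ediacaran; 31.7 million years to A

Larger Ma means older, so oldest first: B 1939 > C 1747 > E 566 > A 534.3 > D 364.7 > F 3.56.
Counting 3 along gives E (566 Ma); the excerpt puts that inside the Ediacaran, 635–538.8 Ma.
Next in line is A (534.3 Ma), and 566 − 534.3 = 31.7 Myr.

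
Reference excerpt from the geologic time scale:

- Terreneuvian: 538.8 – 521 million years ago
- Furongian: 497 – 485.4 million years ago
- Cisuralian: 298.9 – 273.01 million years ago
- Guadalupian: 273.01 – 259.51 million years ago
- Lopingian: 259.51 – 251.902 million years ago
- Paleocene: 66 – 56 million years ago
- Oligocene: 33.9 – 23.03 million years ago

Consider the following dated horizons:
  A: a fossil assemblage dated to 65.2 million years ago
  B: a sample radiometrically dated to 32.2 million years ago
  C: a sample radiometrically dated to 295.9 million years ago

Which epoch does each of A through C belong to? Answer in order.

A: 65.2 Ma lies in 66–56 Ma, so Paleocene.
B: 32.2 Ma lies in 33.9–23.03 Ma, so Oligocene.
C: 295.9 Ma lies in 298.9–273.01 Ma, so Cisuralian.

A — Paleocene; B — Oligocene; C — Cisuralian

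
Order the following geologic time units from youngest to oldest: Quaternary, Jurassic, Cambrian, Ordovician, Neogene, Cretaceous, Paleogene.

Group by era (each group listed oldest first) — Paleozoic: Cambrian, Ordovician; Mesozoic: Jurassic, Cretaceous; Cenozoic: Paleogene, Neogene, Quaternary. The eras run Paleozoic → Mesozoic → Cenozoic. Concatenating the groups in that era order and then reversing gives youngest to oldest.

Quaternary, then Neogene, then Paleogene, then Cretaceous, then Jurassic, then Ordovician, then Cambrian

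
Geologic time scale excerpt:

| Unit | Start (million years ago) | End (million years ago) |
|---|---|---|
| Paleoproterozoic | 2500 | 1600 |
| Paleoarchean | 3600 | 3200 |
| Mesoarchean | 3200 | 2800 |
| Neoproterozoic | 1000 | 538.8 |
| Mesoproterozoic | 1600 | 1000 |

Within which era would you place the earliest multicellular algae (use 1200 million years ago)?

Mesoproterozoic

1200 Ma lies between 1600 and 1000 Ma, so it falls in the Mesoproterozoic.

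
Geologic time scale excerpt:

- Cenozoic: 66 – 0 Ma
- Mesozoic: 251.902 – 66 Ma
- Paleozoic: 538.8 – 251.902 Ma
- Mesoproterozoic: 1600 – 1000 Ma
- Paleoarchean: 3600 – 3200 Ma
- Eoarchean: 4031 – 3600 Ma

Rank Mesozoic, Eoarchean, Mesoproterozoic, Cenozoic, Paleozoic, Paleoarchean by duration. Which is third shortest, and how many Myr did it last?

Start − end for each: Mesozoic 251.902 − 66 = 185.902; Eoarchean 4031 − 3600 = 431; Mesoproterozoic 1600 − 1000 = 600; Cenozoic 66 − 0 = 66; Paleozoic 538.8 − 251.902 = 286.898; Paleoarchean 3600 − 3200 = 400.
Ranking these from shortest: Cenozoic < Mesozoic < Paleozoic < Paleoarchean < Eoarchean < Mesoproterozoic.
Position 3 in that ranking is Paleozoic, which lasted 286.898 Myr.

Paleozoic, 286.898 million years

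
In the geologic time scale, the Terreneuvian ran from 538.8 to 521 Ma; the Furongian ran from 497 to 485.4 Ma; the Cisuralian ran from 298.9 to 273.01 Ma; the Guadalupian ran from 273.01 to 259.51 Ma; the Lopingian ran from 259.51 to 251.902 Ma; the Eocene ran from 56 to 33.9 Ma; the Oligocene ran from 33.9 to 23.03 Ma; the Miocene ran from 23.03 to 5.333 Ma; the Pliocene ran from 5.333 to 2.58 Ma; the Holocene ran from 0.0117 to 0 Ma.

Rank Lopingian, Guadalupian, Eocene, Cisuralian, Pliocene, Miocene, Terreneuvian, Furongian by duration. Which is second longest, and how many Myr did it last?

Start − end for each: Lopingian 259.51 − 251.902 = 7.608; Guadalupian 273.01 − 259.51 = 13.5; Eocene 56 − 33.9 = 22.1; Cisuralian 298.9 − 273.01 = 25.89; Pliocene 5.333 − 2.58 = 2.753; Miocene 23.03 − 5.333 = 17.697; Terreneuvian 538.8 − 521 = 17.8; Furongian 497 − 485.4 = 11.6.
Ranking these from longest: Cisuralian > Eocene > Terreneuvian > Miocene > Guadalupian > Furongian > Lopingian > Pliocene.
Position 2 in that ranking is Eocene, which lasted 22.1 Myr.

Eocene, 22.1 million years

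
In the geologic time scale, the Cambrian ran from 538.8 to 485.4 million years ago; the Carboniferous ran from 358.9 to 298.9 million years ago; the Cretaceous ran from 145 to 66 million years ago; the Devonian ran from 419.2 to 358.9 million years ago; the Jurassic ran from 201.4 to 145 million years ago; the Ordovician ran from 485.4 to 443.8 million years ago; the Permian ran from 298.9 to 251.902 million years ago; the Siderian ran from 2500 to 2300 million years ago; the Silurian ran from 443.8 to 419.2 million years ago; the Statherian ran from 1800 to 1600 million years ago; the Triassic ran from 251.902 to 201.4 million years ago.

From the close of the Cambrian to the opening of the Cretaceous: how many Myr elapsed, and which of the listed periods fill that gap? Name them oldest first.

The Cambrian closes at 485.4 Ma and the Cretaceous opens at 145 Ma, so the interval is 485.4 − 145 = 340.4 Myr.
A period fits inside if it starts at or after 485.4 Ma and ends at or before 145 Ma; oldest first that gives Ordovician, Silurian, Devonian, Carboniferous, Permian, Triassic, Jurassic.

340.4 million years; Ordovician, Silurian, Devonian, Carboniferous, Permian, Triassic, Jurassic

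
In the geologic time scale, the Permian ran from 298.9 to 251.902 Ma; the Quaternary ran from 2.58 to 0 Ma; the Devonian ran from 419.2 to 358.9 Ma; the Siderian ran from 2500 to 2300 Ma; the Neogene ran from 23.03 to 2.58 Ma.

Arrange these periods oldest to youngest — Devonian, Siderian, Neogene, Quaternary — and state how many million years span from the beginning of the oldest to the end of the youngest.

Siderian, Devonian, Neogene, Quaternary; total span 2500 Myr

Start ages (Ma): Siderian 2500, Devonian 419.2, Neogene 23.03, Quaternary 2.58.
Ordered oldest to youngest: Siderian, Devonian, Neogene, Quaternary.
Span = 2500 − 0 = 2500 Myr.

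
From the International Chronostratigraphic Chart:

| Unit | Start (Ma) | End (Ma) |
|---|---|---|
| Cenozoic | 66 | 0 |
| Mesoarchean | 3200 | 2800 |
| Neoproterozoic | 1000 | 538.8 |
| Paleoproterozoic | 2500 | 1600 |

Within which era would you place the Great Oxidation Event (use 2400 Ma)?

Paleoproterozoic

2400 Ma lies between 2500 and 1600 Ma, so it falls in the Paleoproterozoic.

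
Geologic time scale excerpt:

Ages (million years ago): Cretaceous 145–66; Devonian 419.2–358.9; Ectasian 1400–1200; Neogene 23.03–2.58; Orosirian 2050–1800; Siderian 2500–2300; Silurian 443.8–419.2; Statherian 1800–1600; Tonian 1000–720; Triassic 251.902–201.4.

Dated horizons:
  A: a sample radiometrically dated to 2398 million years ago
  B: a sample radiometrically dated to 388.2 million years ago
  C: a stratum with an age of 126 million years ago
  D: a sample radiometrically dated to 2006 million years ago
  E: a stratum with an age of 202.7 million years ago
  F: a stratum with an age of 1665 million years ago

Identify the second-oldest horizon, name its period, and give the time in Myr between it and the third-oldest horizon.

Sorted oldest-first by Ma: A (2398), D (2006), F (1665), B (388.2), E (202.7), C (126).
The second oldest is D at 2006 Ma, which lies in 2050–1800 Ma: the Orosirian.
The third oldest is F at 1665 Ma; separation = |2006 − 1665| = 341 Myr.

D, in the Orosirian; 341 million years to F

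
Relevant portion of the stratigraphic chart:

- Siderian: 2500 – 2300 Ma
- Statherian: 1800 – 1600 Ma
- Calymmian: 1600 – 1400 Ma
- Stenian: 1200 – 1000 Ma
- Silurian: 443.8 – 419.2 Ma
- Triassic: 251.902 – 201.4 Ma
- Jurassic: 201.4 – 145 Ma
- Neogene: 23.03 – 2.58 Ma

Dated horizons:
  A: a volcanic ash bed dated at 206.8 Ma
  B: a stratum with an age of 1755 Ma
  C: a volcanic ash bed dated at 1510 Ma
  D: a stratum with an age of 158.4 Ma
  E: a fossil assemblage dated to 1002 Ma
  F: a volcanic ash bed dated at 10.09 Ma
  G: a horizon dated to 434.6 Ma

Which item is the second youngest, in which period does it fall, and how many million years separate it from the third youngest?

Smaller Ma means younger, so youngest first: F 10.09 < D 158.4 < A 206.8 < G 434.6 < E 1002 < C 1510 < B 1755.
Counting 2 along gives D (158.4 Ma); the excerpt puts that inside the Jurassic, 201.4–145 Ma.
Next in line is A (206.8 Ma), and 206.8 − 158.4 = 48.4 Myr.

D, in the Jurassic; 48.4 million years to A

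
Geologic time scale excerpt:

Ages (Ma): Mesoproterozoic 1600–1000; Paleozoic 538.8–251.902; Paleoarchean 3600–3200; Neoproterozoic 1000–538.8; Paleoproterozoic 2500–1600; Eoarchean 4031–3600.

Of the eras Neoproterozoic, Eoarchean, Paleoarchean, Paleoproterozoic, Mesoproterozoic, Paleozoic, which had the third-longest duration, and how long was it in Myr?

Start − end for each: Neoproterozoic 1000 − 538.8 = 461.2; Eoarchean 4031 − 3600 = 431; Paleoarchean 3600 − 3200 = 400; Paleoproterozoic 2500 − 1600 = 900; Mesoproterozoic 1600 − 1000 = 600; Paleozoic 538.8 − 251.902 = 286.898.
Ranking these from longest: Paleoproterozoic > Mesoproterozoic > Neoproterozoic > Eoarchean > Paleoarchean > Paleozoic.
Position 3 in that ranking is Neoproterozoic, which lasted 461.2 Myr.

Neoproterozoic, 461.2 million years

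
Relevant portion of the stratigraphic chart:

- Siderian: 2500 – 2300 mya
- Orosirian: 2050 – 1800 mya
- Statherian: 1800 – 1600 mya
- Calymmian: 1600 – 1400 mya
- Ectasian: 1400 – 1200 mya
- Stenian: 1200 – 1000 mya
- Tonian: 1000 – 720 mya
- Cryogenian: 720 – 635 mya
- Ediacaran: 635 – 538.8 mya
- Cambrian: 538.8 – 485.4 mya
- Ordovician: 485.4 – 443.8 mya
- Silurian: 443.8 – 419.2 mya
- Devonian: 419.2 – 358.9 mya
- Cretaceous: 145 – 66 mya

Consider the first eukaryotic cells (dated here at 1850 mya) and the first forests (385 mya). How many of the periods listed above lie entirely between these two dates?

10

The older date is 1850 Ma and the younger is 385 Ma.
Periods with start < 1850 and end > 385 Ma: Statherian (1800–1600), Calymmian (1600–1400), Ectasian (1400–1200), Stenian (1200–1000), Tonian (1000–720), Cryogenian (720–635), Ediacaran (635–538.8), Cambrian (538.8–485.4), Ordovician (485.4–443.8), Silurian (443.8–419.2).
That is 10 complete periods.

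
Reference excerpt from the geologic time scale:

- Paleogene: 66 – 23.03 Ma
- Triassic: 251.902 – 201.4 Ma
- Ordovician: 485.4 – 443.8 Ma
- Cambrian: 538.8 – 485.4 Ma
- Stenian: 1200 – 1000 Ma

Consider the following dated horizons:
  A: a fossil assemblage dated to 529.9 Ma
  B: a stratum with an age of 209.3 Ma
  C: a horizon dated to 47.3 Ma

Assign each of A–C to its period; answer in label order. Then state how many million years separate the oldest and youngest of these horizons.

A: 529.9 Ma lies in 538.8–485.4 Ma, so Cambrian.
B: 209.3 Ma lies in 251.902–201.4 Ma, so Triassic.
C: 47.3 Ma lies in 66–23.03 Ma, so Paleogene.
Oldest = 529.9 Ma, youngest = 47.3 Ma → span 482.6 Myr.

A — Cambrian; B — Triassic; C — Paleogene; span 482.6 million years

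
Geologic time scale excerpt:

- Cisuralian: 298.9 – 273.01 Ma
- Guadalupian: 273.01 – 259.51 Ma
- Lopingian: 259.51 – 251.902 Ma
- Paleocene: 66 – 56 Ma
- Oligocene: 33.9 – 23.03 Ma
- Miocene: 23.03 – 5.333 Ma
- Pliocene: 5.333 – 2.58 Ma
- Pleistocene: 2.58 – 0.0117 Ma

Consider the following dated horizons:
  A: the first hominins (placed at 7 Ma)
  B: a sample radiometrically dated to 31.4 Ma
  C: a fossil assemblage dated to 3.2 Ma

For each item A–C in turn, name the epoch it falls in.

A: 7 Ma lies in 23.03–5.333 Ma, so Miocene.
B: 31.4 Ma lies in 33.9–23.03 Ma, so Oligocene.
C: 3.2 Ma lies in 5.333–2.58 Ma, so Pliocene.

A — Miocene; B — Oligocene; C — Pliocene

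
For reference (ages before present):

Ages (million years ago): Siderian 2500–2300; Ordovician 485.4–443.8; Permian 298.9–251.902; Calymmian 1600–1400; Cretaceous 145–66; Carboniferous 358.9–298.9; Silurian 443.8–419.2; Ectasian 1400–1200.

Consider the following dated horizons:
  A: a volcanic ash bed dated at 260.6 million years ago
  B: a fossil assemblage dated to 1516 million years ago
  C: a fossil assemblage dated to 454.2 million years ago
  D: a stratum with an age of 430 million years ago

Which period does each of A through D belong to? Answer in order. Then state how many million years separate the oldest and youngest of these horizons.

A: 260.6 Ma lies in 298.9–251.902 Ma, so Permian.
B: 1516 Ma lies in 1600–1400 Ma, so Calymmian.
C: 454.2 Ma lies in 485.4–443.8 Ma, so Ordovician.
D: 430 Ma lies in 443.8–419.2 Ma, so Silurian.
Oldest = 1516 Ma, youngest = 260.6 Ma → span 1255.4 Myr.

A — Permian; B — Calymmian; C — Ordovician; D — Silurian; span 1255.4 million years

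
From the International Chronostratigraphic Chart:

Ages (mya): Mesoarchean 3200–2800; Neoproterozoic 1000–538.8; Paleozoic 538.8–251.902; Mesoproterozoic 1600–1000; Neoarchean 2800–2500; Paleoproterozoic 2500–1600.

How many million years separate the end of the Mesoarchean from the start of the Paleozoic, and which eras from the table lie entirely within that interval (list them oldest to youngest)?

End of Mesoarchean = 2800 Ma; start of Paleozoic = 538.8 Ma.
Gap = 2800 − 538.8 = 2261.2 Myr.
Eras wholly inside 2800–538.8 Ma: Neoarchean (2800–2500), Paleoproterozoic (2500–1600), Mesoproterozoic (1600–1000), Neoproterozoic (1000–538.8).

2261.2 million years; Neoarchean, Paleoproterozoic, Mesoproterozoic, Neoproterozoic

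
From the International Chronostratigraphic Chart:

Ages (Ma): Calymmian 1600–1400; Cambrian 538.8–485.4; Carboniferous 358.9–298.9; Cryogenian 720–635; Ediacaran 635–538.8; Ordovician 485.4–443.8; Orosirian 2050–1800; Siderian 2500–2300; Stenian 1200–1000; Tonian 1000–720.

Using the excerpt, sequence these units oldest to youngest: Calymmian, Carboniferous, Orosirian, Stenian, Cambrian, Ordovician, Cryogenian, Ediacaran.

Orosirian, then Calymmian, then Stenian, then Cryogenian, then Ediacaran, then Cambrian, then Ordovician, then Carboniferous

Sorting by start age (descending Ma, since larger Ma = older): Orosirian start 2050, Calymmian start 1600, Stenian start 1200, Cryogenian start 720, Ediacaran start 635, Cambrian start 538.8, Ordovician start 485.4, Carboniferous start 358.9.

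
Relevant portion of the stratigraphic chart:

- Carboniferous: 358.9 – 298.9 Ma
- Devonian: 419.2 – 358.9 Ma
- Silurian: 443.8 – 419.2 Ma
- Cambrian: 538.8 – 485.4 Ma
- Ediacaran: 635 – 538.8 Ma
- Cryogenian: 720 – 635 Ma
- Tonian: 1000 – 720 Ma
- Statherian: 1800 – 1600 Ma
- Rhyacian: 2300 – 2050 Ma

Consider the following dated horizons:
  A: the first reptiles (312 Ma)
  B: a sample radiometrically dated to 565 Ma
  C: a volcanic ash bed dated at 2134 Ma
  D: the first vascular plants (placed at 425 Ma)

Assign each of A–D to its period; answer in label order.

Match each age against the start–end ranges in the excerpt: A = 312 Ma → Carboniferous (358.9–298.9); B = 565 Ma → Ediacaran (635–538.8); C = 2134 Ma → Rhyacian (2300–2050); D = 425 Ma → Silurian (443.8–419.2).

A — Carboniferous; B — Ediacaran; C — Rhyacian; D — Silurian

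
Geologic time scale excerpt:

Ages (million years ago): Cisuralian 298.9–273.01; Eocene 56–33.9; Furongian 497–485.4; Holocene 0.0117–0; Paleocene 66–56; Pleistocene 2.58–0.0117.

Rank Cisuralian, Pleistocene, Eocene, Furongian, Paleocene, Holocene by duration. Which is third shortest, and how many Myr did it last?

Paleocene, 10 million years

Durations: Cisuralian 25.89; Pleistocene 2.5683; Eocene 22.1; Furongian 11.6; Paleocene 10; Holocene 0.0117 Myr.
Sorted shortest-first: Holocene (0.0117), Pleistocene (2.5683), Paleocene (10), Furongian (11.6), Eocene (22.1), Cisuralian (25.89).
The third shortest is Paleocene at 10 Myr.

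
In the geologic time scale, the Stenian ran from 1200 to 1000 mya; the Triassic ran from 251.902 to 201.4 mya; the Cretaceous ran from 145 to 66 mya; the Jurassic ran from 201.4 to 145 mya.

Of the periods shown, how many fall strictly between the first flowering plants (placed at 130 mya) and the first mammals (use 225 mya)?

1

225 Ma sits inside the Triassic (251.902–201.4) and 130 Ma inside the Cretaceous (145–66); neither of those is wholly between the two dates.
The listed periods lying completely between them are Jurassic — 1 in all.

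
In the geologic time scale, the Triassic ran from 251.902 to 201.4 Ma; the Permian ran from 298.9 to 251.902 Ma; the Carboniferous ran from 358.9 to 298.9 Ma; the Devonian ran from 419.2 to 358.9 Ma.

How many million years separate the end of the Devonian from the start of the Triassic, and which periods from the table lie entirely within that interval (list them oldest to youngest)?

106.998 million years; Carboniferous, Permian

The Devonian closes at 358.9 Ma and the Triassic opens at 251.902 Ma, so the interval is 358.9 − 251.902 = 106.998 Myr.
A period fits inside if it starts at or after 358.9 Ma and ends at or before 251.902 Ma; oldest first that gives Carboniferous, Permian.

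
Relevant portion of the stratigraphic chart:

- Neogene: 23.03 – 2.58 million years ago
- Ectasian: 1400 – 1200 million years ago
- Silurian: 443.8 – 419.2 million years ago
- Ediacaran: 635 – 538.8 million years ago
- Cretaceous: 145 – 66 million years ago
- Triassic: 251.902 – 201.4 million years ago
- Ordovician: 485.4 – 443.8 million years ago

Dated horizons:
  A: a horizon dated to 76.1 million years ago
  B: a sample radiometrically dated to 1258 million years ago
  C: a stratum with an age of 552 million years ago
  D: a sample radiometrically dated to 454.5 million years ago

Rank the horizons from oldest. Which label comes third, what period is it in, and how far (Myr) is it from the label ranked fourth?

Sorted oldest-first by Ma: B (1258), C (552), D (454.5), A (76.1).
The third oldest is D at 454.5 Ma, which lies in 485.4–443.8 Ma: the Ordovician.
The fourth oldest is A at 76.1 Ma; separation = |454.5 − 76.1| = 378.4 Myr.

D, in the Ordovician; 378.4 million years to A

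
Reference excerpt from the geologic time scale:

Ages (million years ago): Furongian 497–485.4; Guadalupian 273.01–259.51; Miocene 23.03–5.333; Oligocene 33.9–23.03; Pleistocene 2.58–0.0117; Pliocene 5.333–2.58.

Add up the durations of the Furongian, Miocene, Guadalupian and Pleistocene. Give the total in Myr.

45.3653 million years

Duration is start − end for each: (497 − 485.4) + (23.03 − 5.333) + (273.01 − 259.51) + (2.58 − 0.0117).
That is 11.6 + 17.697 + 13.5 + 2.5683, which totals 45.3653 million years.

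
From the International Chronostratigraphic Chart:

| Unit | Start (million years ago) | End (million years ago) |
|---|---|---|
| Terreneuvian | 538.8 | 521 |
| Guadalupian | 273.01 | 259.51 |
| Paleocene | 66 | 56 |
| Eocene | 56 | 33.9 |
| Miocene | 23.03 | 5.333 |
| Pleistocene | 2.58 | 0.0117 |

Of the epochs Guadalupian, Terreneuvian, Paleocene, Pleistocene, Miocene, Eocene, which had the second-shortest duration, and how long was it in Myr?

Durations: Guadalupian 13.5; Terreneuvian 17.8; Paleocene 10; Pleistocene 2.5683; Miocene 17.697; Eocene 22.1 Myr.
Sorted shortest-first: Pleistocene (2.5683), Paleocene (10), Guadalupian (13.5), Miocene (17.697), Terreneuvian (17.8), Eocene (22.1).
The second shortest is Paleocene at 10 Myr.

Paleocene, 10 million years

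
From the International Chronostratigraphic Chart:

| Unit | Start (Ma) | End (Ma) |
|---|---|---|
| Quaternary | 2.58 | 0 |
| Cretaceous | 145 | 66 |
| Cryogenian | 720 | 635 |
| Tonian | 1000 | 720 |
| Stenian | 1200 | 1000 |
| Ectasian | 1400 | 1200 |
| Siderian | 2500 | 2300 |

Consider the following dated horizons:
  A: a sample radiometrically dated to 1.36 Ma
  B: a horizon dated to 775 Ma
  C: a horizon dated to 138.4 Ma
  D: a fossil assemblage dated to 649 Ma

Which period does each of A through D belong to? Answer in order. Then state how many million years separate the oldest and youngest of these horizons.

Match each age against the start–end ranges in the excerpt: A = 1.36 Ma → Quaternary (2.58–0); B = 775 Ma → Tonian (1000–720); C = 138.4 Ma → Cretaceous (145–66); D = 649 Ma → Cryogenian (720–635).
The largest age is 775 Ma and the smallest is 1.36 Ma; their difference is 773.64 Myr.

A — Quaternary; B — Tonian; C — Cretaceous; D — Cryogenian; span 773.64 million years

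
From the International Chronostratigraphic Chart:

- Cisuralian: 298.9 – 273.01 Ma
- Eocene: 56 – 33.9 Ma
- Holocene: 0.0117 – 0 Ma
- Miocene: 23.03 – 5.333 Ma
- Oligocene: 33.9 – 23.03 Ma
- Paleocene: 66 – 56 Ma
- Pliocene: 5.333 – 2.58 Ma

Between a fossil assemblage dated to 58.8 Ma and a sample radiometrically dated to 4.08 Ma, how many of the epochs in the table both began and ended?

58.8 Ma sits inside the Paleocene (66–56) and 4.08 Ma inside the Pliocene (5.333–2.58); neither of those is wholly between the two dates.
The listed epochs lying completely between them are Eocene, Oligocene, Miocene — 3 in all.

3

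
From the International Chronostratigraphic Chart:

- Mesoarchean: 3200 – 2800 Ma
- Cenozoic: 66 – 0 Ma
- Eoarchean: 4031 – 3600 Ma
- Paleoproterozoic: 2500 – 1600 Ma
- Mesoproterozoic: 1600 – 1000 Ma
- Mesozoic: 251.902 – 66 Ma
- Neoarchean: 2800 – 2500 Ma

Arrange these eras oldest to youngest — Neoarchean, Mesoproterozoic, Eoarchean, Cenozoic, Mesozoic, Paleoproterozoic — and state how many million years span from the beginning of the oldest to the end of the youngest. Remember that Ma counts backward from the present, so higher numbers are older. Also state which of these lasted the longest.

Eoarchean → Neoarchean → Paleoproterozoic → Mesoproterozoic → Mesozoic → Cenozoic; total span 4031 Myr; longest is Paleoproterozoic

Start ages (Ma): Eoarchean 4031, Neoarchean 2800, Paleoproterozoic 2500, Mesoproterozoic 1600, Mesozoic 251.902, Cenozoic 66.
Ordered oldest to youngest: Eoarchean, Neoarchean, Paleoproterozoic, Mesoproterozoic, Mesozoic, Cenozoic.
Span = 4031 − 0 = 4031 Myr.
Durations: Paleoproterozoic 900, Mesozoic 185.902, Mesoproterozoic 600, Eoarchean 431, Neoarchean 300, Cenozoic 66 → longest is Paleoproterozoic (900 Myr).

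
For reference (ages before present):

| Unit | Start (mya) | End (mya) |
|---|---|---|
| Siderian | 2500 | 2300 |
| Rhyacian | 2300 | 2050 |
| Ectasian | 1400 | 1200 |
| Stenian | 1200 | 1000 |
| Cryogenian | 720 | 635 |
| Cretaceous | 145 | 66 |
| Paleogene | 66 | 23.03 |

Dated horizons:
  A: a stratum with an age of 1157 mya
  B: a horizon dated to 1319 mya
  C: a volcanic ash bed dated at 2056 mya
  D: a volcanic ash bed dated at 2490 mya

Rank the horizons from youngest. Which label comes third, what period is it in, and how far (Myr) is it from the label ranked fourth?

C, in the Rhyacian; 434 million years to D

Sorted youngest-first by Ma: A (1157), B (1319), C (2056), D (2490).
The third youngest is C at 2056 Ma, which lies in 2300–2050 Ma: the Rhyacian.
The fourth youngest is D at 2490 Ma; separation = |2056 − 2490| = 434 Myr.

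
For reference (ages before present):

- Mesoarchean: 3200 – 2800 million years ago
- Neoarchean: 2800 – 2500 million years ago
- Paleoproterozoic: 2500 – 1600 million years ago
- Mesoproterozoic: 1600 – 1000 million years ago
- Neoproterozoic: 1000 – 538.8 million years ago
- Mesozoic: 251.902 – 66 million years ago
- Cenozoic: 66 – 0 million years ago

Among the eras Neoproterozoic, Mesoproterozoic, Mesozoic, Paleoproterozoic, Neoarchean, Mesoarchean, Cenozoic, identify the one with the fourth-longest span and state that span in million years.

Start − end for each: Neoproterozoic 1000 − 538.8 = 461.2; Mesoproterozoic 1600 − 1000 = 600; Mesozoic 251.902 − 66 = 185.902; Paleoproterozoic 2500 − 1600 = 900; Neoarchean 2800 − 2500 = 300; Mesoarchean 3200 − 2800 = 400; Cenozoic 66 − 0 = 66.
Ranking these from longest: Paleoproterozoic > Mesoproterozoic > Neoproterozoic > Mesoarchean > Neoarchean > Mesozoic > Cenozoic.
Position 4 in that ranking is Mesoarchean, which lasted 400 Myr.

Mesoarchean, 400 million years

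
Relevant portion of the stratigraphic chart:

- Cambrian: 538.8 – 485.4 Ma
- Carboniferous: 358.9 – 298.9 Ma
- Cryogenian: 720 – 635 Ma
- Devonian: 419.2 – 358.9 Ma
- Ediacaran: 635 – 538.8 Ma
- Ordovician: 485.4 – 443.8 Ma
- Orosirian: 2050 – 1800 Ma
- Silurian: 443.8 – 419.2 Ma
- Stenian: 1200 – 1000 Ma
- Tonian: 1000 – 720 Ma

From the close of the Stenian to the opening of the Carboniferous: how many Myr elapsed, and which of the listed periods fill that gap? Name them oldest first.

641.1 million years; Tonian, Cryogenian, Ediacaran, Cambrian, Ordovician, Silurian, Devonian

End of Stenian = 1000 Ma; start of Carboniferous = 358.9 Ma.
Gap = 1000 − 358.9 = 641.1 Myr.
Periods wholly inside 1000–358.9 Ma: Tonian (1000–720), Cryogenian (720–635), Ediacaran (635–538.8), Cambrian (538.8–485.4), Ordovician (485.4–443.8), Silurian (443.8–419.2), Devonian (419.2–358.9).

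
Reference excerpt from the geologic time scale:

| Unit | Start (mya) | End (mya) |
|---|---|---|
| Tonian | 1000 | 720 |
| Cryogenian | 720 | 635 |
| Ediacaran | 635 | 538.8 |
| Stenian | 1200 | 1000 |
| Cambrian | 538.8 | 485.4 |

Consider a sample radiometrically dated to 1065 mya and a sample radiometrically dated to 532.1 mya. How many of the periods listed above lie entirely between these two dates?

The older date is 1065 Ma and the younger is 532.1 Ma.
Periods with start < 1065 and end > 532.1 Ma: Tonian (1000–720), Cryogenian (720–635), Ediacaran (635–538.8).
That is 3 complete periods.

3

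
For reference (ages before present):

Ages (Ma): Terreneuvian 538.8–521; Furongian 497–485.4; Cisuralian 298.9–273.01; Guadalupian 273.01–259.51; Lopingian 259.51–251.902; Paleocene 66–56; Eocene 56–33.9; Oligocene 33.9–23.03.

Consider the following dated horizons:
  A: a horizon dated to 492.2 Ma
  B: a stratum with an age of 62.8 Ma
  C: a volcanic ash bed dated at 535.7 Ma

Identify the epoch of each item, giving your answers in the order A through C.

A — Furongian; B — Paleocene; C — Terreneuvian

A: 492.2 Ma lies in 497–485.4 Ma, so Furongian.
B: 62.8 Ma lies in 66–56 Ma, so Paleocene.
C: 535.7 Ma lies in 538.8–521 Ma, so Terreneuvian.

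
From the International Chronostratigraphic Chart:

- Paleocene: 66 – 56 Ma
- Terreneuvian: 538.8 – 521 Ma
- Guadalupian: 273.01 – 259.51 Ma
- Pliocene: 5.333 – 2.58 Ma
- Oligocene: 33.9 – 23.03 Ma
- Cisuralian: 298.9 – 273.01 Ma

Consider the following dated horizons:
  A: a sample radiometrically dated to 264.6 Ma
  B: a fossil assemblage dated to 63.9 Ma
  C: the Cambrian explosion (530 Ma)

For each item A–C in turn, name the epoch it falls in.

A — Guadalupian; B — Paleocene; C — Terreneuvian

Match each age against the start–end ranges in the excerpt: A = 264.6 Ma → Guadalupian (273.01–259.51); B = 63.9 Ma → Paleocene (66–56); C = 530 Ma → Terreneuvian (538.8–521).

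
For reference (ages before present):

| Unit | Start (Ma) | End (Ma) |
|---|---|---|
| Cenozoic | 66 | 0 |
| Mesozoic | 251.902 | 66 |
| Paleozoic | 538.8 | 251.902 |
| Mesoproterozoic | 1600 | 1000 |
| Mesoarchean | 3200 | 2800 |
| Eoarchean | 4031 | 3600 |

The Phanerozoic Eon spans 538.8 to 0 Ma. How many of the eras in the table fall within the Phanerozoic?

3

Eras inside 538.8–0 Ma: Paleozoic, Mesozoic, Cenozoic — 3 in total.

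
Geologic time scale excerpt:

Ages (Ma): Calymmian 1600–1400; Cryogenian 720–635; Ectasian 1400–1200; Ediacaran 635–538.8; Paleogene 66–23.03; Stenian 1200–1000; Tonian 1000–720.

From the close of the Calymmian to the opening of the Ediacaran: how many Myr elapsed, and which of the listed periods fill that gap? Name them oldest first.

End of Calymmian = 1400 Ma; start of Ediacaran = 635 Ma.
Gap = 1400 − 635 = 765 Myr.
Periods wholly inside 1400–635 Ma: Ectasian (1400–1200), Stenian (1200–1000), Tonian (1000–720), Cryogenian (720–635).

765 million years; Ectasian, Stenian, Tonian, Cryogenian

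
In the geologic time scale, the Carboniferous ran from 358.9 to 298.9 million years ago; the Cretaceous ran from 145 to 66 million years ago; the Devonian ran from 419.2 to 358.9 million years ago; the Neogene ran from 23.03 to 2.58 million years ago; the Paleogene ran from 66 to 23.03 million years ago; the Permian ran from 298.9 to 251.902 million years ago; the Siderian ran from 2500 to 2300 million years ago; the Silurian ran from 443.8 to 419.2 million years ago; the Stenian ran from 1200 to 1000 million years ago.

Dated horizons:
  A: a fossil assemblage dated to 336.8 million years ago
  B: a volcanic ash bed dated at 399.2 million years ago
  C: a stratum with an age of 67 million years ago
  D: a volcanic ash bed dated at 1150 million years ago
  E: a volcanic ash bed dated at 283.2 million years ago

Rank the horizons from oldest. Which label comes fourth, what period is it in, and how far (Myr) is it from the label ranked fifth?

Sorted oldest-first by Ma: D (1150), B (399.2), A (336.8), E (283.2), C (67).
The fourth oldest is E at 283.2 Ma, which lies in 298.9–251.902 Ma: the Permian.
The fifth oldest is C at 67 Ma; separation = |283.2 − 67| = 216.2 Myr.

E, in the Permian; 216.2 million years to C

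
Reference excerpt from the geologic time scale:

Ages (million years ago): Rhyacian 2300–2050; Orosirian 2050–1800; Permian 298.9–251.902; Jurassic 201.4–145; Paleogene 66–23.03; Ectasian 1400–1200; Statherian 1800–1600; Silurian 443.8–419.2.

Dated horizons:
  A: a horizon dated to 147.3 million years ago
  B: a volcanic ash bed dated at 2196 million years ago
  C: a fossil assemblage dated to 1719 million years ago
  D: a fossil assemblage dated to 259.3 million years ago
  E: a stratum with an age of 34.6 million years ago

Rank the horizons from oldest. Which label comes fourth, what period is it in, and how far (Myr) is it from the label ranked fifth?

Larger Ma means older, so oldest first: B 2196 > C 1719 > D 259.3 > A 147.3 > E 34.6.
Counting 4 along gives A (147.3 Ma); the excerpt puts that inside the Jurassic, 201.4–145 Ma.
Next in line is E (34.6 Ma), and 147.3 − 34.6 = 112.7 Myr.

A, in the Jurassic; 112.7 million years to E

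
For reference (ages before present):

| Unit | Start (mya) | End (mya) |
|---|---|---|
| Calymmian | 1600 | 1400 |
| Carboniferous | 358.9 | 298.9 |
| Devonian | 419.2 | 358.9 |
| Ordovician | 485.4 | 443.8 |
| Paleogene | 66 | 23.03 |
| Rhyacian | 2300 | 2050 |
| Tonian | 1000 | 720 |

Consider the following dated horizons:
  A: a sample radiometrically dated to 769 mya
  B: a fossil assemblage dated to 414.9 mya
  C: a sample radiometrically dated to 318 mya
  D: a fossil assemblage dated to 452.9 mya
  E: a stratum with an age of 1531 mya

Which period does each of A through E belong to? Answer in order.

A: 769 Ma lies in 1000–720 Ma, so Tonian.
B: 414.9 Ma lies in 419.2–358.9 Ma, so Devonian.
C: 318 Ma lies in 358.9–298.9 Ma, so Carboniferous.
D: 452.9 Ma lies in 485.4–443.8 Ma, so Ordovician.
E: 1531 Ma lies in 1600–1400 Ma, so Calymmian.

A — Tonian; B — Devonian; C — Carboniferous; D — Ordovician; E — Calymmian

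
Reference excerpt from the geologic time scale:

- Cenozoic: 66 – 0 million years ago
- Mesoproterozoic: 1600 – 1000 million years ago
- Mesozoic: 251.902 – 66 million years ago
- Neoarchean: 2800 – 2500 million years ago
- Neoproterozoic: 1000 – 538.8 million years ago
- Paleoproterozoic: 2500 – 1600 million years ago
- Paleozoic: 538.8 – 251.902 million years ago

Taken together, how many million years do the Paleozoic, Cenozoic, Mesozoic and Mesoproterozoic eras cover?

1138.8 million years

Duration is start − end for each: (538.8 − 251.902) + (66 − 0) + (251.902 − 66) + (1600 − 1000).
That is 286.898 + 66 + 185.902 + 600, which totals 1138.8 million years.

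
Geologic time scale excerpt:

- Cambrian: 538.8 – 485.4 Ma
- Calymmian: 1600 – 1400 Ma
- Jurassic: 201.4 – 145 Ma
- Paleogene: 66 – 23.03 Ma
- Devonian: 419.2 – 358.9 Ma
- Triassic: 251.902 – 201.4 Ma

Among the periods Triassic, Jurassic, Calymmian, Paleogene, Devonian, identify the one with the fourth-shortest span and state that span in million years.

Devonian, 60.3 million years

Durations: Triassic 50.502; Jurassic 56.4; Calymmian 200; Paleogene 42.97; Devonian 60.3 Myr.
Sorted shortest-first: Paleogene (42.97), Triassic (50.502), Jurassic (56.4), Devonian (60.3), Calymmian (200).
The fourth shortest is Devonian at 60.3 Myr.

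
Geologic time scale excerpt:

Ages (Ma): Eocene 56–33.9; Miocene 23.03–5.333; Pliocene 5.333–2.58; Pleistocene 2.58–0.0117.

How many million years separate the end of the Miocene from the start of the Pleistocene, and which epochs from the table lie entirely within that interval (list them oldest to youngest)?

2.753 million years; Pliocene

End of Miocene = 5.333 Ma; start of Pleistocene = 2.58 Ma.
Gap = 5.333 − 2.58 = 2.753 Myr.
Epochs wholly inside 5.333–2.58 Ma: Pliocene (5.333–2.58).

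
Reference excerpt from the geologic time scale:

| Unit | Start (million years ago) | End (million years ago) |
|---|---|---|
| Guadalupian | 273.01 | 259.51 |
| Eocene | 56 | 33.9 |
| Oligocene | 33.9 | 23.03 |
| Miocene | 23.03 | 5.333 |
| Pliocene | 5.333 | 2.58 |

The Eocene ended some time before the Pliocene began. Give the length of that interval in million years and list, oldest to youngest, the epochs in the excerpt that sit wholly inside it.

End of Eocene = 33.9 Ma; start of Pliocene = 5.333 Ma.
Gap = 33.9 − 5.333 = 28.567 Myr.
Epochs wholly inside 33.9–5.333 Ma: Oligocene (33.9–23.03), Miocene (23.03–5.333).

28.567 million years; Oligocene, Miocene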